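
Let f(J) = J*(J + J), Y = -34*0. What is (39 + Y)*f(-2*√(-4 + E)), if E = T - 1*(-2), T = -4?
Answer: -1872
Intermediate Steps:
Y = 0
E = -2 (E = -4 - 1*(-2) = -4 + 2 = -2)
f(J) = 2*J² (f(J) = J*(2*J) = 2*J²)
(39 + Y)*f(-2*√(-4 + E)) = (39 + 0)*(2*(-2*√(-4 - 2))²) = 39*(2*(-2*I*√6)²) = 39*(2*(-24)) = 39*(-48) = -1872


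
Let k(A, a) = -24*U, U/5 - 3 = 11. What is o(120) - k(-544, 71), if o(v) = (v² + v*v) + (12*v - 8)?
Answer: 31912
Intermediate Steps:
U = 70 (U = 15 + 5*11 = 15 + 55 = 70)
o(v) = -8 + 2*v² + 12*v (o(v) = (v² + v²) + (-8 + 12*v) = 2*v² + (-8 + 12*v) = -8 + 2*v² + 12*v)
k(A, a) = -1680 (k(A, a) = -24*70 = -1680)
o(120) - k(-544, 71) = (-8 + 2*120² + 12*120) - 1*(-1680) = (-8 + 2*14400 + 1440) + 1680 = (-8 + 28800 + 1440) + 1680 = 30232 + 1680 = 31912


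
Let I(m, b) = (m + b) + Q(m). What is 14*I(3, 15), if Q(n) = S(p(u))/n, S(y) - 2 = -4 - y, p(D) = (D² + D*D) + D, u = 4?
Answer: 224/3 ≈ 74.667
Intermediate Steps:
p(D) = D + 2*D² (p(D) = (D² + D²) + D = 2*D² + D = D + 2*D²)
S(y) = -2 - y (S(y) = 2 + (-4 - y) = -2 - y)
Q(n) = -38/n (Q(n) = (-2 - 4*(1 + 2*4))/n = (-2 - 4*(1 + 8))/n = (-2 - 4*9)/n = (-2 - 1*36)/n = (-2 - 36)/n = -38/n)
I(m, b) = b + m - 38/m (I(m, b) = (m + b) - 38/m = (b + m) - 38/m = b + m - 38/m)
14*I(3, 15) = 14*(15 + 3 - 38/3) = 14*(16/3) = 224/3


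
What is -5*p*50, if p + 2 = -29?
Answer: 7750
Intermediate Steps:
p = -31 (p = -2 - 29 = -31)
-5*p*50 = -5*(-31)*50 = 155*50 = 7750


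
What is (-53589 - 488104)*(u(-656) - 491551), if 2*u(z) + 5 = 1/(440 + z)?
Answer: 115029111454309/432 ≈ 2.6627e+11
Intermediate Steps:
u(z) = -5/2 + 1/(2*(440 + z))
(-53589 - 488104)*(u(-656) - 491551) = (-53589 - 488104)*((-2199 - 5*(-656))/(2*(440 - 656)) - 491551) = -541693*((1/2)*(-2199 + 3280)/(-216) - 491551) = -541693*((1/2)*(-1/216)*1081 - 491551) = -541693*(-1081/432 - 491551) = -541693*(-212351113/432) = 115029111454309/432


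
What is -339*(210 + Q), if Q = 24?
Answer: -79326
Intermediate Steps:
-339*(210 + Q) = -339*(210 + 24) = -339*234 = -79326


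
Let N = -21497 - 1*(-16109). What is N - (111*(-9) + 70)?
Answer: -4459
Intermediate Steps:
N = -5388 (N = -21497 + 16109 = -5388)
N - (111*(-9) + 70) = -5388 - (111*(-9) + 70) = -5388 - (-999 + 70) = -5388 - 1*(-929) = -5388 + 929 = -4459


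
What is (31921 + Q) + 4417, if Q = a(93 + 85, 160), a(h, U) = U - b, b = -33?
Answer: 36531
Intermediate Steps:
a(h, U) = 33 + U (a(h, U) = U - 1*(-33) = U + 33 = 33 + U)
Q = 193 (Q = 33 + 160 = 193)
(31921 + Q) + 4417 = (31921 + 193) + 4417 = 32114 + 4417 = 36531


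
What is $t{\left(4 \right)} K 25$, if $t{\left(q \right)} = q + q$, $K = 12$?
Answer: $2400$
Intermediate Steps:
$t{\left(q \right)} = 2 q$
$t{\left(4 \right)} K 25 = 2 \cdot 4 \cdot 12 \cdot 25 = 8 \cdot 12 \cdot 25 = 96 \cdot 25 = 2400$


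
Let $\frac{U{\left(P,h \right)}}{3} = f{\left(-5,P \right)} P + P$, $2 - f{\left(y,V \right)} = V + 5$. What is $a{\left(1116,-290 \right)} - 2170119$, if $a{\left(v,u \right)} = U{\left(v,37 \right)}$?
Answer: $-5913183$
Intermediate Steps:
$f{\left(y,V \right)} = -3 - V$ ($f{\left(y,V \right)} = 2 - \left(V + 5\right) = 2 - \left(5 + V\right) = -3 - V$)
$U{\left(P,h \right)} = 3 P + 3 P \left(-3 - P\right)$ ($U{\left(P,h \right)} = 3 \left(\left(-3 - P\right) P + P\right) = 3 \left(P \left(-3 - P\right) + P\right) = 3 \left(P + P \left(-3 - P\right)\right) = 3 P + 3 P \left(-3 - P\right)$)
$a{\left(v,u \right)} = - 3 v \left(2 + v\right)$
$a{\left(1116,-290 \right)} - 2170119 = \left(-3\right) 1116 \left(2 + 1116\right) - 2170119 = \left(-3\right) 1116 \cdot 1118 - 2170119 = -3743064 - 2170119 = -5913183$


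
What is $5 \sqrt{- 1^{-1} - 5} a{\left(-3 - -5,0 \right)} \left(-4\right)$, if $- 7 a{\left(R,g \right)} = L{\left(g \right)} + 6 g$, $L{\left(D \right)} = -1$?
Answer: $- \frac{20 i \sqrt{6}}{7} \approx - 6.9985 i$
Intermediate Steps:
$a{\left(R,g \right)} = \frac{1}{7} - \frac{6 g}{7}$ ($a{\left(R,g \right)} = - \frac{-1 + 6 g}{7} = \frac{1}{7} - \frac{6 g}{7}$)
$5 \sqrt{- 1^{-1} - 5} a{\left(-3 - -5,0 \right)} \left(-4\right) = 5 \sqrt{- 1^{-1} - 5} \left(\frac{1}{7} - 0\right) \left(-4\right) = 5 \sqrt{\left(-1\right) 1 - 5} \left(\frac{1}{7} + 0\right) \left(-4\right) = 5 \sqrt{-1 - 5} \cdot \frac{1}{7} \left(-4\right) = 5 \sqrt{-6} \cdot \frac{1}{7} \left(-4\right) = 5 i \sqrt{6} \cdot \frac{1}{7} \left(-4\right) = \frac{5 i \sqrt{6}}{7} \left(-4\right) = - \frac{20 i \sqrt{6}}{7}$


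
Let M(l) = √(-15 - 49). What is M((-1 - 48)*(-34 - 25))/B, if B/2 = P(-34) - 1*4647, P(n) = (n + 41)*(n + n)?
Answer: -4*I/5123 ≈ -0.00078079*I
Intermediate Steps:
P(n) = 2*n*(41 + n) (P(n) = (41 + n)*(2*n) = 2*n*(41 + n))
M(l) = 8*I (M(l) = √(-64) = 8*I)
B = -10246 (B = 2*(2*(-34)*(41 - 34) - 1*4647) = 2*(2*(-34)*7 - 4647) = 2*(-476 - 4647) = 2*(-5123) = -10246)
M((-1 - 48)*(-34 - 25))/B = (8*I)/(-10246) = (8*I)*(-1/10246) = -4*I/5123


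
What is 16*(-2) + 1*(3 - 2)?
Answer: -31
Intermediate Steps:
16*(-2) + 1*(3 - 2) = -32 + 1*1 = -32 + 1 = -31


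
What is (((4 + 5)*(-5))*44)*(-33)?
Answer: 65340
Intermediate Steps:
(((4 + 5)*(-5))*44)*(-33) = ((9*(-5))*44)*(-33) = -45*44*(-33) = -1980*(-33) = 65340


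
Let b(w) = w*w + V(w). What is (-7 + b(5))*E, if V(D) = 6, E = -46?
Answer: -1104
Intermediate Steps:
b(w) = 6 + w**2 (b(w) = w*w + 6 = w**2 + 6 = 6 + w**2)
(-7 + b(5))*E = (-7 + (6 + 5**2))*(-46) = (-7 + (6 + 25))*(-46) = (-7 + 31)*(-46) = 24*(-46) = -1104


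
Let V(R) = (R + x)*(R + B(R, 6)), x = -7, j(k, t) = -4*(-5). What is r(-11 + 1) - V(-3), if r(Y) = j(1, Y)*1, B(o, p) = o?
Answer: -40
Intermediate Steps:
j(k, t) = 20
r(Y) = 20 (r(Y) = 20*1 = 20)
V(R) = 2*R*(-7 + R) (V(R) = (R - 7)*(R + R) = (-7 + R)*(2*R) = 2*R*(-7 + R))
r(-11 + 1) - V(-3) = 20 - 2*(-3)*(-7 - 3) = 20 - 2*(-3)*(-10) = 20 - 1*60 = 20 - 60 = -40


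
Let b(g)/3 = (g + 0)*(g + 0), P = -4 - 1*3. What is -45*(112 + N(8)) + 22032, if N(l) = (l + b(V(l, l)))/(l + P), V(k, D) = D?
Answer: 7992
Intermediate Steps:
P = -7 (P = -4 - 3 = -7)
b(g) = 3*g**2 (b(g) = 3*((g + 0)*(g + 0)) = 3*(g*g) = 3*g**2)
N(l) = (l + 3*l**2)/(-7 + l) (N(l) = (l + 3*l**2)/(l - 7) = (l + 3*l**2)/(-7 + l))
-45*(112 + N(8)) + 22032 = -45*(112 + 8*(1 + 3*8)/(-7 + 8)) + 22032 = -45*(112 + 8*(1 + 24)/1) + 22032 = -45*(112 + 8*1*25) + 22032 = -45*(112 + 200) + 22032 = -45*312 + 22032 = -14040 + 22032 = 7992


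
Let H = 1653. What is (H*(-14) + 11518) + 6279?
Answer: -5345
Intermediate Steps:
(H*(-14) + 11518) + 6279 = (1653*(-14) + 11518) + 6279 = (-23142 + 11518) + 6279 = -11624 + 6279 = -5345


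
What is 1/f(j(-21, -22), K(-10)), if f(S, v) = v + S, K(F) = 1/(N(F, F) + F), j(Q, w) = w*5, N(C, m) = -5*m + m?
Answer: -30/3299 ≈ -0.0090937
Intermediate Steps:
N(C, m) = -4*m
j(Q, w) = 5*w
K(F) = -1/(3*F) (K(F) = 1/(-4*F + F) = 1/(-3*F) = -1/(3*F))
f(S, v) = S + v
1/f(j(-21, -22), K(-10)) = 1/(5*(-22) - ⅓/(-10)) = 1/(-110 - ⅓*(-⅒)) = 1/(-110 + 1/30) = 1/(-3299/30) = -30/3299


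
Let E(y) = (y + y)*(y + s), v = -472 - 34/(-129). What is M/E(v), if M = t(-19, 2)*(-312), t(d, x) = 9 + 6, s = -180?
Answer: -9734985/1279059799 ≈ -0.0076111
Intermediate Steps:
v = -60854/129 (v = -472 - 34*(-1)/129 = -472 - 1*(-34/129) = -472 + 34/129 = -60854/129 ≈ -471.74)
t(d, x) = 15
E(y) = 2*y*(-180 + y) (E(y) = (y + y)*(y - 180) = (2*y)*(-180 + y) = 2*y*(-180 + y))
M = -4680 (M = 15*(-312) = -4680)
M/E(v) = -4680*(-129/(121708*(-180 - 60854/129))) = -4680/(2*(-60854/129)*(-84074/129)) = -4680/10232478392/16641 = -4680*16641/10232478392 = -9734985/1279059799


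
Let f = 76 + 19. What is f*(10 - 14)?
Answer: -380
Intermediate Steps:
f = 95
f*(10 - 14) = 95*(10 - 14) = 95*(-4) = -380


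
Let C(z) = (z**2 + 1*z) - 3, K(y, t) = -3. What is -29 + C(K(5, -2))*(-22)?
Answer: -95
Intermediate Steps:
C(z) = -3 + z + z**2 (C(z) = (z**2 + z) - 3 = (z + z**2) - 3 = -3 + z + z**2)
-29 + C(K(5, -2))*(-22) = -29 + (-3 - 3 + (-3)**2)*(-22) = -29 + (-3 - 3 + 9)*(-22) = -29 + 3*(-22) = -29 - 66 = -95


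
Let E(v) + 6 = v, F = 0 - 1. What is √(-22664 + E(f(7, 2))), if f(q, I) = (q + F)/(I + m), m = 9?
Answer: 2*I*√685751/11 ≈ 150.56*I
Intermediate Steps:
F = -1
f(q, I) = (-1 + q)/(9 + I) (f(q, I) = (q - 1)/(I + 9) = (-1 + q)/(9 + I))
E(v) = -6 + v
√(-22664 + E(f(7, 2))) = √(-22664 + (-6 + (-1 + 7)/(9 + 2))) = √(-22664 + (-6 + 6/11)) = √(-22664 - 60/11) = √(-249364/11) = 2*I*√685751/11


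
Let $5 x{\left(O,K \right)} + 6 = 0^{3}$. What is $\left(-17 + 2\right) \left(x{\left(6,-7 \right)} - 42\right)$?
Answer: $648$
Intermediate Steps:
$x{\left(O,K \right)} = - \frac{6}{5}$ ($x{\left(O,K \right)} = - \frac{6}{5} + \frac{0^{3}}{5} = - \frac{6}{5} + \frac{1}{5} \cdot 0 = - \frac{6}{5} + 0 = - \frac{6}{5}$)
$\left(-17 + 2\right) \left(x{\left(6,-7 \right)} - 42\right) = \left(-17 + 2\right) \left(- \frac{6}{5} - 42\right) = \left(-15\right) \left(- \frac{216}{5}\right) = 648$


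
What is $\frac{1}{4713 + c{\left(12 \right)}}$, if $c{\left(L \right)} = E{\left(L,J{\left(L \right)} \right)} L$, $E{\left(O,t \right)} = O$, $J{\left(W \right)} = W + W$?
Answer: $\frac{1}{4857} \approx 0.00020589$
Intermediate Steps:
$J{\left(W \right)} = 2 W$
$c{\left(L \right)} = L^{2}$ ($c{\left(L \right)} = L L = L^{2}$)
$\frac{1}{4713 + c{\left(12 \right)}} = \frac{1}{4713 + 12^{2}} = \frac{1}{4713 + 144} = \frac{1}{4857}$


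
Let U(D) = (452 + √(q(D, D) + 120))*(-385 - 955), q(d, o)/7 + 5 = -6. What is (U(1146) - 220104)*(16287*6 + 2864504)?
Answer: -2446158835184 - 3969382840*√43 ≈ -2.4722e+12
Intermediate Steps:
q(d, o) = -77 (q(d, o) = -35 + 7*(-6) = -35 - 42 = -77)
U(D) = -605680 - 1340*√43 (U(D) = (452 + √(-77 + 120))*(-385 - 955) = (452 + √43)*(-1340) = -605680 - 1340*√43)
(U(1146) - 220104)*(16287*6 + 2864504) = ((-605680 - 1340*√43) - 220104)*(16287*6 + 2864504) = (-825784 - 1340*√43)*(97722 + 2864504) = (-825784 - 1340*√43)*2962226 = -2446158835184 - 3969382840*√43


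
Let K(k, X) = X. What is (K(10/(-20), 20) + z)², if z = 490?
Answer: 260100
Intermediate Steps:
(K(10/(-20), 20) + z)² = (20 + 490)² = 510² = 260100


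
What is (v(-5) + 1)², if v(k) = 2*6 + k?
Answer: 64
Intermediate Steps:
v(k) = 12 + k
(v(-5) + 1)² = ((12 - 5) + 1)² = (7 + 1)² = 8² = 64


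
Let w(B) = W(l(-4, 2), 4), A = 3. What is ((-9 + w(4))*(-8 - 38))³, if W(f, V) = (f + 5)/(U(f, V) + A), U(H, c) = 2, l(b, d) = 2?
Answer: 5341020992/125 ≈ 4.2728e+7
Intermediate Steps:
W(f, V) = 1 + f/5 (W(f, V) = (f + 5)/(2 + 3) = (5 + f)/5 = (5 + f)*(⅕) = 1 + f/5)
w(B) = 7/5 (w(B) = 1 + (⅕)*2 = 1 + ⅖ = 7/5)
((-9 + w(4))*(-8 - 38))³ = ((-9 + 7/5)*(-8 - 38))³ = (-38/5*(-46))³ = (1748/5)³ = 5341020992/125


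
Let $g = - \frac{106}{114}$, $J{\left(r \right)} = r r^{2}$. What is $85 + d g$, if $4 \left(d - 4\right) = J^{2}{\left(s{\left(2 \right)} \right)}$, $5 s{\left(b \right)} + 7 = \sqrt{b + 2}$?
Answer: $\frac{18479}{228} \approx 81.048$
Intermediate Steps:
$s{\left(b \right)} = - \frac{7}{5} + \frac{\sqrt{2 + b}}{5}$ ($s{\left(b \right)} = - \frac{7}{5} + \frac{\sqrt{b + 2}}{5} = - \frac{7}{5} + \frac{\sqrt{2 + b}}{5}$)
$J{\left(r \right)} = r^{3}$
$d = \frac{17}{4}$ ($d = 4 + \frac{\left(\left(- \frac{7}{5} + \frac{\sqrt{2 + 2}}{5}\right)^{3}\right)^{2}}{4} = 4 + \frac{\left(\left(- \frac{7}{5} + \frac{\sqrt{4}}{5}\right)^{3}\right)^{2}}{4} = 4 + \frac{\left(\left(- \frac{7}{5} + \frac{1}{5} \cdot 2\right)^{3}\right)^{2}}{4} = 4 + \frac{\left(\left(- \frac{7}{5} + \frac{2}{5}\right)^{3}\right)^{2}}{4} = 4 + \frac{\left(\left(-1\right)^{3}\right)^{2}}{4} = 4 + \frac{\left(-1\right)^{2}}{4} = 4 + \frac{1}{4} \cdot 1 = 4 + \frac{1}{4} = \frac{17}{4} \approx 4.25$)
$g = - \frac{53}{57}$ ($g = \left(-106\right) \frac{1}{114} = - \frac{53}{57} \approx -0.92982$)
$85 + d g = 85 + \frac{17}{4} \left(- \frac{53}{57}\right) = 85 - \frac{901}{228} = \frac{18479}{228}$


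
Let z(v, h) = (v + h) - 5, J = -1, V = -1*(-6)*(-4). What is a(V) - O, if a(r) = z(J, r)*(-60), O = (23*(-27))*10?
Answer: 8010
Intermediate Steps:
V = -24 (V = 6*(-4) = -24)
O = -6210 (O = -621*10 = -6210)
z(v, h) = -5 + h + v (z(v, h) = (h + v) - 5 = -5 + h + v)
a(r) = 360 - 60*r (a(r) = (-5 + r - 1)*(-60) = (-6 + r)*(-60) = 360 - 60*r)
a(V) - O = (360 - 60*(-24)) - 1*(-6210) = (360 + 1440) + 6210 = 1800 + 6210 = 8010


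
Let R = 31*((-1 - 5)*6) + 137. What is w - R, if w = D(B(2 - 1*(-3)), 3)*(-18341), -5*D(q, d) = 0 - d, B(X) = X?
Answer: -50128/5 ≈ -10026.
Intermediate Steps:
D(q, d) = d/5 (D(q, d) = -(0 - d)/5 = -(-1)*d/5 = d/5)
w = -55023/5 (w = ((1/5)*3)*(-18341) = (3/5)*(-18341) = -55023/5 ≈ -11005.)
R = -979 (R = 31*(-6*6) + 137 = 31*(-36) + 137 = -1116 + 137 = -979)
w - R = -55023/5 - 1*(-979) = -55023/5 + 979 = -50128/5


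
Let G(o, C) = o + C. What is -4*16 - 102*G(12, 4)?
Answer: -1696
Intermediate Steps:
G(o, C) = C + o
-4*16 - 102*G(12, 4) = -4*16 - 102*(4 + 12) = -64 - 102*16 = -64 - 1632 = -1696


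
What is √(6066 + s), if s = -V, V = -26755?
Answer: √32821 ≈ 181.17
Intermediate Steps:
s = 26755 (s = -1*(-26755) = 26755)
√(6066 + s) = √(6066 + 26755) = √32821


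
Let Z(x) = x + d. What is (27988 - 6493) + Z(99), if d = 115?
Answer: 21709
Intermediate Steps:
Z(x) = 115 + x (Z(x) = x + 115 = 115 + x)
(27988 - 6493) + Z(99) = (27988 - 6493) + (115 + 99) = 21495 + 214 = 21709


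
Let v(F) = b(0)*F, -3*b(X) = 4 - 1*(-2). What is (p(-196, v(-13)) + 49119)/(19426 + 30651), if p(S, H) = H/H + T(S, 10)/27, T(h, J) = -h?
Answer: 1326436/1352079 ≈ 0.98103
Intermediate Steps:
b(X) = -2 (b(X) = -(4 - 1*(-2))/3 = -(4 + 2)/3 = -⅓*6 = -2)
v(F) = -2*F
p(S, H) = 1 - S/27 (p(S, H) = H/H - S/27 = 1 - S*(1/27) = 1 - S/27)
(p(-196, v(-13)) + 49119)/(19426 + 30651) = ((1 - 1/27*(-196)) + 49119)/(19426 + 30651) = ((1 + 196/27) + 49119)/50077 = (223/27 + 49119)*(1/50077) = (1326436/27)*(1/50077) = 1326436/1352079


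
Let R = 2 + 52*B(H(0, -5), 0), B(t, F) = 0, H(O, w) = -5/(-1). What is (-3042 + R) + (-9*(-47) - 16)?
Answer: -2633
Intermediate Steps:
H(O, w) = 5 (H(O, w) = -5*(-1) = 5)
R = 2 (R = 2 + 52*0 = 2 + 0 = 2)
(-3042 + R) + (-9*(-47) - 16) = (-3042 + 2) + (-9*(-47) - 16) = -3040 + (423 - 16) = -3040 + 407 = -2633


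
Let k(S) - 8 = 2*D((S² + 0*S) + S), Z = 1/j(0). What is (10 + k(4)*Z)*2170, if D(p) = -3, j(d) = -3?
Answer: 60760/3 ≈ 20253.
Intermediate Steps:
Z = -⅓ (Z = 1/(-3) = -⅓ ≈ -0.33333)
k(S) = 2 (k(S) = 8 + 2*(-3) = 8 - 6 = 2)
(10 + k(4)*Z)*2170 = (10 + 2*(-⅓))*2170 = (10 - ⅔)*2170 = (28/3)*2170 = 60760/3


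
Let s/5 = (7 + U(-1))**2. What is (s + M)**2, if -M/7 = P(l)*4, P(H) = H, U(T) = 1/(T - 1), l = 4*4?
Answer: 896809/16 ≈ 56051.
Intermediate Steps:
l = 16
U(T) = 1/(-1 + T)
s = 845/4 (s = 5*(7 + 1/(-1 - 1))**2 = 5*(7 + 1/(-2))**2 = 5*(7 - 1/2)**2 = 5*(13/2)**2 = 5*(169/4) = 845/4 ≈ 211.25)
M = -448 (M = -112*4 = -7*64 = -448)
(s + M)**2 = (845/4 - 448)**2 = (-947/4)**2 = 896809/16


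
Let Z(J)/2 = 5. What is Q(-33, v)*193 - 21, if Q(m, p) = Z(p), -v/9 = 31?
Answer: 1909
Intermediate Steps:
Z(J) = 10 (Z(J) = 2*5 = 10)
v = -279 (v = -9*31 = -279)
Q(m, p) = 10
Q(-33, v)*193 - 21 = 10*193 - 21 = 1930 - 21 = 1909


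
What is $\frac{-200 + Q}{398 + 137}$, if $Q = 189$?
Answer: $- \frac{11}{535} \approx -0.020561$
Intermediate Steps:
$\frac{-200 + Q}{398 + 137} = \frac{-200 + 189}{398 + 137} = - \frac{11}{535}$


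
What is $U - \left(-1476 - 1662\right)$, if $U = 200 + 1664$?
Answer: $5002$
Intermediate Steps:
$U = 1864$
$U - \left(-1476 - 1662\right) = 1864 - \left(-1476 - 1662\right) = 1864 - -3138 = 1864 + 3138 = 5002$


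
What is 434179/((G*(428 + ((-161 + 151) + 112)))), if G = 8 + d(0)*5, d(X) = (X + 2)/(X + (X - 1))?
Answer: -434179/1060 ≈ -409.60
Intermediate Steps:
d(X) = (2 + X)/(-1 + 2*X) (d(X) = (2 + X)/(X + (-1 + X)) = (2 + X)/(-1 + 2*X))
G = -2 (G = 8 + ((2 + 0)/(-1 + 2*0))*5 = 8 + (2/(-1 + 0))*5 = 8 + (2/(-1))*5 = 8 - 1*2*5 = 8 - 2*5 = 8 - 10 = -2)
434179/((G*(428 + ((-161 + 151) + 112)))) = 434179/((-2*(428 + ((-161 + 151) + 112)))) = 434179/((-2*(428 + (-10 + 112)))) = 434179/((-2*(428 + 102))) = 434179/((-2*530)) = 434179/(-1060) = 434179*(-1/1060) = -434179/1060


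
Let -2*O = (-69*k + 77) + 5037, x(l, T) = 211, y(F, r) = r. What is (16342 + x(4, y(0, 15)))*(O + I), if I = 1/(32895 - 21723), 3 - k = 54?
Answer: -798250829161/11172 ≈ -7.1451e+7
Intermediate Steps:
k = -51 (k = 3 - 1*54 = 3 - 54 = -51)
I = 1/11172 ≈ 8.9510e-5
O = -8633/2 (O = -((-69*(-51) + 77) + 5037)/2 = -((3519 + 77) + 5037)/2 = -(3596 + 5037)/2 = -1/2*8633 = -8633/2 ≈ -4316.5)
(16342 + x(4, y(0, 15)))*(O + I) = (16342 + 211)*(-8633/2 + 1/11172) = 16553*(-48223937/11172) = -798250829161/11172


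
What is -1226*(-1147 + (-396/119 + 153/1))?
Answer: 145504132/119 ≈ 1.2227e+6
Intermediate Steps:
-1226*(-1147 + (-396/119 + 153/1)) = -1226*(-1147 + (-396*1/119 + 153*1)) = -1226*(-1147 + (-396/119 + 153)) = -1226*(-1147 + 17811/119) = -1226*(-118682/119) = 145504132/119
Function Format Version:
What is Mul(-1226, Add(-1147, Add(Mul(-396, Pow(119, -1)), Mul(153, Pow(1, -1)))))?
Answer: Rational(145504132, 119) ≈ 1.2227e+6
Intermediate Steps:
Mul(-1226, Add(-1147, Add(Mul(-396, Pow(119, -1)), Mul(153, Pow(1, -1))))) = Mul(-1226, Add(-1147, Add(Mul(-396, Rational(1, 119)), Mul(153, 1)))) = Mul(-1226, Add(-1147, Add(Rational(-396, 119), 153))) = Mul(-1226, Add(-1147, Rational(17811, 119))) = Mul(-1226, Rational(-118682, 119)) = Rational(145504132, 119)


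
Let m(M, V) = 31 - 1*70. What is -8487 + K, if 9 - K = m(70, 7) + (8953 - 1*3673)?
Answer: -13719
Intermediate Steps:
m(M, V) = -39 (m(M, V) = 31 - 70 = -39)
K = -5232 (K = 9 - (-39 + (8953 - 1*3673)) = 9 - (-39 + (8953 - 3673)) = 9 - (-39 + 5280) = 9 - 1*5241 = 9 - 5241 = -5232)
-8487 + K = -8487 - 5232 = -13719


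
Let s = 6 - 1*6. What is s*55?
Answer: 0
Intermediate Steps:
s = 0 (s = 6 - 6 = 0)
s*55 = 0*55 = 0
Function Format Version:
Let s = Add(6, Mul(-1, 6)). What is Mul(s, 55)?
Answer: 0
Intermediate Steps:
s = 0 (s = Add(6, -6) = 0)
Mul(s, 55) = Mul(0, 55) = 0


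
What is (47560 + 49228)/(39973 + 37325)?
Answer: 48394/38649 ≈ 1.2521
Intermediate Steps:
(47560 + 49228)/(39973 + 37325) = 96788/77298 = 96788*(1/77298) = 48394/38649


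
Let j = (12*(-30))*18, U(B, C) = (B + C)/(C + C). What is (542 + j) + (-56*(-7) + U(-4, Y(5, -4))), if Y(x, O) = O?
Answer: -5545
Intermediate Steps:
U(B, C) = (B + C)/(2*C) (U(B, C) = (B + C)/((2*C)) = (B + C)*(1/(2*C)) = (B + C)/(2*C))
j = -6480 (j = -360*18 = -6480)
(542 + j) + (-56*(-7) + U(-4, Y(5, -4))) = (542 - 6480) + (-56*(-7) + (½)*(-4 - 4)/(-4)) = -5938 + (392 + (½)*(-¼)*(-8)) = -5938 + (392 + 1) = -5938 + 393 = -5545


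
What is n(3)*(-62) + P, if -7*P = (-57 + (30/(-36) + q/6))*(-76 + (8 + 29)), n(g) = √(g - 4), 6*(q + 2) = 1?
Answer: -3887/12 - 62*I ≈ -323.92 - 62.0*I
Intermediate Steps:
q = -11/6 (q = -2 + (⅙)*1 = -2 + ⅙ = -11/6 ≈ -1.8333)
n(g) = √(-4 + g)
P = -3887/12 (P = -(-57 + (30/(-36) - 11/6/6))*(-76 + (8 + 29))/7 = -(-57 + (30*(-1/36) - 11/6*⅙))*(-76 + 37)/7 = -(-57 + (-⅚ - 11/36))*(-39)/7 = -(-57 - 41/36)*(-39)/7 = -(-299)*(-39)/36 = -⅐*27209/12 = -3887/12 ≈ -323.92)
n(3)*(-62) + P = √(-4 + 3)*(-62) - 3887/12 = √(-1)*(-62) - 3887/12 = I*(-62) - 3887/12 = -62*I - 3887/12 = -3887/12 - 62*I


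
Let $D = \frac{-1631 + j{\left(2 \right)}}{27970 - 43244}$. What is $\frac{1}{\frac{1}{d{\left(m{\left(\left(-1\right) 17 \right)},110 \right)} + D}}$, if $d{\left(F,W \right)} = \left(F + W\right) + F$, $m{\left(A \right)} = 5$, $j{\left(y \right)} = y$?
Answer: $\frac{1834509}{15274} \approx 120.11$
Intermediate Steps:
$d{\left(F,W \right)} = W + 2 F$
$D = \frac{1629}{15274}$ ($D = \frac{-1631 + 2}{27970 - 43244} = - \frac{1629}{-15274} = \left(-1629\right) \left(- \frac{1}{15274}\right) = \frac{1629}{15274} \approx 0.10665$)
$\frac{1}{\frac{1}{d{\left(m{\left(\left(-1\right) 17 \right)},110 \right)} + D}} = \frac{1}{\frac{1}{\left(110 + 2 \cdot 5\right) + \frac{1629}{15274}}} = \frac{1}{\frac{1}{\left(110 + 10\right) + \frac{1629}{15274}}} = \frac{1}{\frac{1}{120 + \frac{1629}{15274}}} = \frac{1}{\frac{1}{\frac{1834509}{15274}}} = \frac{1}{\frac{15274}{1834509}} = \frac{1834509}{15274}$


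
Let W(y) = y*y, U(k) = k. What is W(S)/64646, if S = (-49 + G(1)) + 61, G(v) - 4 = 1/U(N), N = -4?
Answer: 3969/1034336 ≈ 0.0038372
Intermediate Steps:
G(v) = 15/4 (G(v) = 4 + 1/(-4) = 4 - ¼ = 15/4)
S = 63/4 (S = (-49 + 15/4) + 61 = -181/4 + 61 = 63/4 ≈ 15.750)
W(y) = y²
W(S)/64646 = (63/4)²/64646 = (3969/16)*(1/64646) = 3969/1034336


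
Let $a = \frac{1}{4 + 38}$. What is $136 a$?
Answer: $\frac{68}{21} \approx 3.2381$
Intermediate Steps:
$a = \frac{1}{42} \approx 0.02381$
$136 a = 136 \cdot \frac{1}{42} = \frac{68}{21}$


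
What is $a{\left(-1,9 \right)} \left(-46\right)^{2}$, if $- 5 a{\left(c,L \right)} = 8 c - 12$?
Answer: $8464$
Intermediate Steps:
$a{\left(c,L \right)} = \frac{12}{5} - \frac{8 c}{5}$ ($a{\left(c,L \right)} = - \frac{8 c - 12}{5} = - \frac{-12 + 8 c}{5} = \frac{12}{5} - \frac{8 c}{5}$)
$a{\left(-1,9 \right)} \left(-46\right)^{2} = \left(\frac{12}{5} - - \frac{8}{5}\right) \left(-46\right)^{2} = \left(\frac{12}{5} + \frac{8}{5}\right) 2116 = 4 \cdot 2116 = 8464$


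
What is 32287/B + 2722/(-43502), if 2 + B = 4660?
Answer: 695934999/101316158 ≈ 6.8689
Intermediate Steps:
B = 4658 (B = -2 + 4660 = 4658)
32287/B + 2722/(-43502) = 32287/4658 + 2722/(-43502) = 32287*(1/4658) + 2722*(-1/43502) = 32287/4658 - 1361/21751 = 695934999/101316158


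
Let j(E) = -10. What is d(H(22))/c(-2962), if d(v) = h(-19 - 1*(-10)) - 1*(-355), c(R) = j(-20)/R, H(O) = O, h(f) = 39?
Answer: 583514/5 ≈ 1.1670e+5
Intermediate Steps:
c(R) = -10/R
d(v) = 394 (d(v) = 39 - 1*(-355) = 39 + 355 = 394)
d(H(22))/c(-2962) = 394/((-10/(-2962))) = 394/((-10*(-1/2962))) = 394/(5/1481) = 394*(1481/5) = 583514/5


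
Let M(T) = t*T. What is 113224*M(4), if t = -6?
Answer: -2717376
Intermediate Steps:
M(T) = -6*T
113224*M(4) = 113224*(-6*4) = 113224*(-24) = -2717376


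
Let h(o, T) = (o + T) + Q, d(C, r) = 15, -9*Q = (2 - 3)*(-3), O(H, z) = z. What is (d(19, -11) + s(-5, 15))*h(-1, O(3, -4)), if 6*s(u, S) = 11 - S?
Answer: -688/9 ≈ -76.444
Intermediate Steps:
Q = -⅓ (Q = -(2 - 3)*(-3)/9 = -(-1)*(-3)/9 = -⅑*3 = -⅓ ≈ -0.33333)
s(u, S) = 11/6 - S/6 (s(u, S) = (11 - S)/6 = 11/6 - S/6)
h(o, T) = -⅓ + T + o (h(o, T) = (o + T) - ⅓ = (T + o) - ⅓ = -⅓ + T + o)
(d(19, -11) + s(-5, 15))*h(-1, O(3, -4)) = (15 + (11/6 - ⅙*15))*(-⅓ - 4 - 1) = (15 + (11/6 - 5/2))*(-16/3) = (15 - ⅔)*(-16/3) = (43/3)*(-16/3) = -688/9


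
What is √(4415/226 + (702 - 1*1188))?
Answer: I*√23825146/226 ≈ 21.598*I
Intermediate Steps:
√(4415/226 + (702 - 1*1188)) = √(4415*(1/226) + (702 - 1188)) = √(4415/226 - 486) = √(-105421/226) = I*√23825146/226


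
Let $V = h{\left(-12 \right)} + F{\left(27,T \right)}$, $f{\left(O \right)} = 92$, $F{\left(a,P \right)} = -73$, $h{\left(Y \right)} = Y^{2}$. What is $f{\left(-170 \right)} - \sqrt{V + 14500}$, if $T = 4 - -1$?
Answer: $92 - 3 \sqrt{1619} \approx -28.71$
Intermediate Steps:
$T = 5$ ($T = 4 + 1 = 5$)
$V = 71$ ($V = \left(-12\right)^{2} - 73 = 144 - 73 = 71$)
$f{\left(-170 \right)} - \sqrt{V + 14500} = 92 - \sqrt{71 + 14500} = 92 - \sqrt{14571} = 92 - 3 \sqrt{1619}$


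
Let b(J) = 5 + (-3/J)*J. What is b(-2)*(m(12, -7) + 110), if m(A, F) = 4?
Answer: 228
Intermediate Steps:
b(J) = 2 (b(J) = 5 - 3 = 2)
b(-2)*(m(12, -7) + 110) = 2*(4 + 110) = 2*114 = 228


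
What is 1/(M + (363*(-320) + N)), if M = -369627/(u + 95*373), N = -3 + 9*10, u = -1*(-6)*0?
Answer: -35435/4113416382 ≈ -8.6145e-6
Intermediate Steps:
u = 0 (u = 6*0 = 0)
N = 87 (N = -3 + 90 = 87)
M = -369627/35435 (M = -369627/(0 + 95*373) = -369627/(0 + 35435) = -369627/35435 ≈ -10.431)
1/(M + (363*(-320) + N)) = 1/(-369627/35435 + (363*(-320) + 87)) = 1/(-369627/35435 + (-116160 + 87)) = 1/(-369627/35435 - 116073) = 1/(-4113416382/35435) = -35435/4113416382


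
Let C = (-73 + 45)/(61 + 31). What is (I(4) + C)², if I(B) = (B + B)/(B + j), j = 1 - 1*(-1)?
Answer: 5041/4761 ≈ 1.0588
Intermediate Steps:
j = 2 (j = 1 + 1 = 2)
I(B) = 2*B/(2 + B) (I(B) = (B + B)/(B + 2) = (2*B)/(2 + B) = 2*B/(2 + B))
C = -7/23 (C = -28/92 = -28*1/92 = -7/23 ≈ -0.30435)
(I(4) + C)² = (2*4/(2 + 4) - 7/23)² = (2*4/6 - 7/23)² = (2*4*(⅙) - 7/23)² = (4/3 - 7/23)² = (71/69)² = 5041/4761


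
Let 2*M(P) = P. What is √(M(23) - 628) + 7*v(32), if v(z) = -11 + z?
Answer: 147 + 3*I*√274/2 ≈ 147.0 + 24.829*I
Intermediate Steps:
M(P) = P/2
√(M(23) - 628) + 7*v(32) = √((½)*23 - 628) + 7*(-11 + 32) = √(23/2 - 628) + 7*21 = √(-1233/2) + 147 = 3*I*√274/2 + 147 = 147 + 3*I*√274/2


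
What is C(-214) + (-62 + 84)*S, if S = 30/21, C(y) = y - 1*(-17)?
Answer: -1159/7 ≈ -165.57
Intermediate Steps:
C(y) = 17 + y (C(y) = y + 17 = 17 + y)
S = 10/7 (S = 30*(1/21) = 10/7 ≈ 1.4286)
C(-214) + (-62 + 84)*S = (17 - 214) + (-62 + 84)*(10/7) = -197 + 22*(10/7) = -197 + 220/7 = -1159/7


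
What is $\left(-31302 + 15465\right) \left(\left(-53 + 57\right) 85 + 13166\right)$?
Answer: $-213894522$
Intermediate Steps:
$\left(-31302 + 15465\right) \left(\left(-53 + 57\right) 85 + 13166\right) = - 15837 \left(4 \cdot 85 + 13166\right) = - 15837 \left(340 + 13166\right) = \left(-15837\right) 13506 = -213894522$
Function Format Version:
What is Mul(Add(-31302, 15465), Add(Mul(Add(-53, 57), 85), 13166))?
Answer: -213894522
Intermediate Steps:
Mul(Add(-31302, 15465), Add(Mul(Add(-53, 57), 85), 13166)) = Mul(-15837, Add(Mul(4, 85), 13166)) = Mul(-15837, Add(340, 13166)) = Mul(-15837, 13506) = -213894522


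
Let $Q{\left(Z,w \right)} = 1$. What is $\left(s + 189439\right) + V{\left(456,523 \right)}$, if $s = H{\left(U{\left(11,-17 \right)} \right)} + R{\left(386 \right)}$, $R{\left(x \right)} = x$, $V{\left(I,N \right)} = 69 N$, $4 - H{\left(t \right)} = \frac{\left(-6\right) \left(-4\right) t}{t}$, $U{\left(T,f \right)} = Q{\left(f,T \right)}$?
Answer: $225892$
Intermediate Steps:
$U{\left(T,f \right)} = 1$
$H{\left(t \right)} = -20$ ($H{\left(t \right)} = 4 - \frac{\left(-6\right) \left(-4\right) t}{t} = 4 - \frac{24 t}{t} = 4 - 24 = -20$)
$s = 366$ ($s = -20 + 386 = 366$)
$\left(s + 189439\right) + V{\left(456,523 \right)} = \left(366 + 189439\right) + 69 \cdot 523 = 189805 + 36087 = 225892$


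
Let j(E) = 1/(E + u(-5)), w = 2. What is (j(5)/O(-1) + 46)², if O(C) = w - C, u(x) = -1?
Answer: 305809/144 ≈ 2123.7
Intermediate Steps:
j(E) = 1/(-1 + E) (j(E) = 1/(E - 1) = 1/(-1 + E))
O(C) = 2 - C
(j(5)/O(-1) + 46)² = (1/((-1 + 5)*(2 - 1*(-1))) + 46)² = (1/(4*(2 + 1)) + 46)² = ((¼)/3 + 46)² = ((¼)*(⅓) + 46)² = (1/12 + 46)² = (553/12)² = 305809/144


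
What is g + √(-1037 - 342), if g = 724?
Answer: 724 + I*√1379 ≈ 724.0 + 37.135*I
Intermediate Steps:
g + √(-1037 - 342) = 724 + √(-1037 - 342) = 724 + √(-1379) = 724 + I*√1379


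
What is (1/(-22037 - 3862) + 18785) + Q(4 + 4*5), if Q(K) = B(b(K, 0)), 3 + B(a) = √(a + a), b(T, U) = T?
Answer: 486435017/25899 + 4*√3 ≈ 18789.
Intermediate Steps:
B(a) = -3 + √2*√a (B(a) = -3 + √(a + a) = -3 + √(2*a) = -3 + √2*√a)
Q(K) = -3 + √2*√K
(1/(-22037 - 3862) + 18785) + Q(4 + 4*5) = (1/(-22037 - 3862) + 18785) + (-3 + √2*√(4 + 4*5)) = (1/(-25899) + 18785) + (-3 + √2*√(4 + 20)) = (-1/25899 + 18785) + (-3 + √2*√24) = 486512714/25899 + (-3 + √2*(2*√6)) = 486512714/25899 + (-3 + 4*√3) = 486435017/25899 + 4*√3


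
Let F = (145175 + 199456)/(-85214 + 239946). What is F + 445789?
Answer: 68978168179/154732 ≈ 4.4579e+5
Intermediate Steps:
F = 344631/154732 ≈ 2.2273
F + 445789 = 344631/154732 + 445789 = 68978168179/154732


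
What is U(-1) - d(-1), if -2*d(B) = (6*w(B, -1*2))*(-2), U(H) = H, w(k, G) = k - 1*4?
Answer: 29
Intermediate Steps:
w(k, G) = -4 + k (w(k, G) = k - 4 = -4 + k)
d(B) = -24 + 6*B (d(B) = -6*(-4 + B)*(-2)/2 = -(-24 + 6*B)*(-2)/2 = -(48 - 12*B)/2 = -24 + 6*B)
U(-1) - d(-1) = -1 - (-24 + 6*(-1)) = -1 - (-24 - 6) = -1 - 1*(-30) = -1 + 30 = 29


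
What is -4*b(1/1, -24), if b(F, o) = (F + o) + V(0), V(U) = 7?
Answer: 64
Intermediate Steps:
b(F, o) = 7 + F + o (b(F, o) = (F + o) + 7 = 7 + F + o)
-4*b(1/1, -24) = -4*(7 + 1/1 - 24) = -4*(7 + 1 - 24) = -4*(-16) = 64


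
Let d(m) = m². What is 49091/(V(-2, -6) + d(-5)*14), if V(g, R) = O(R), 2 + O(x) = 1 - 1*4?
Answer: 49091/345 ≈ 142.29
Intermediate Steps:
O(x) = -5 (O(x) = -2 + (1 - 1*4) = -2 + (1 - 4) = -2 - 3 = -5)
V(g, R) = -5
49091/(V(-2, -6) + d(-5)*14) = 49091/(-5 + (-5)²*14) = 49091/(-5 + 25*14) = 49091/(-5 + 350) = 49091/345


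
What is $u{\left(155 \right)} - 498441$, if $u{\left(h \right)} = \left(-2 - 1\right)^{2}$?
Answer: $-498432$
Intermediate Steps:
$u{\left(h \right)} = 9$ ($u{\left(h \right)} = \left(-2 - 1\right)^{2} = \left(-3\right)^{2} = 9$)
$u{\left(155 \right)} - 498441 = 9 - 498441 = -498432$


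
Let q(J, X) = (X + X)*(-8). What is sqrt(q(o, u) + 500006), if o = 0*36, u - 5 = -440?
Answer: sqrt(506966) ≈ 712.02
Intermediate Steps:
u = -435 (u = 5 - 440 = -435)
o = 0
q(J, X) = -16*X (q(J, X) = (2*X)*(-8) = -16*X)
sqrt(q(o, u) + 500006) = sqrt(-16*(-435) + 500006) = sqrt(6960 + 500006) = sqrt(506966)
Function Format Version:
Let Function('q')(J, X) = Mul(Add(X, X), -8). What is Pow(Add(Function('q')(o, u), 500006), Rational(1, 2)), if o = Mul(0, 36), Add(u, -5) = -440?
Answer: Pow(506966, Rational(1, 2)) ≈ 712.02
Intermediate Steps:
u = -435 (u = Add(5, -440) = -435)
o = 0
Function('q')(J, X) = Mul(-16, X) (Function('q')(J, X) = Mul(Mul(2, X), -8) = Mul(-16, X))
Pow(Add(Function('q')(o, u), 500006), Rational(1, 2)) = Pow(Add(Mul(-16, -435), 500006), Rational(1, 2)) = Pow(Add(6960, 500006), Rational(1, 2)) = Pow(506966, Rational(1, 2))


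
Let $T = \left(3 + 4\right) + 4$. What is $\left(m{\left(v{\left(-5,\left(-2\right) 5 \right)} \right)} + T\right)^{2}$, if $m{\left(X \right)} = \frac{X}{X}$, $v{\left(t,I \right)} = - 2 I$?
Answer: $144$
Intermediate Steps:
$m{\left(X \right)} = 1$
$T = 11$ ($T = 7 + 4 = 11$)
$\left(m{\left(v{\left(-5,\left(-2\right) 5 \right)} \right)} + T\right)^{2} = \left(1 + 11\right)^{2} = 12^{2} = 144$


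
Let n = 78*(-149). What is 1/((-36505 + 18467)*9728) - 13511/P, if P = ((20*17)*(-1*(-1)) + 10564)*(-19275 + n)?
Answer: 10217619713/254815660440576 ≈ 4.0098e-5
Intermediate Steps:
n = -11622
P = -336900888 (P = ((20*17)*(-1*(-1)) + 10564)*(-19275 - 11622) = (340*1 + 10564)*(-30897) = (340 + 10564)*(-30897) = 10904*(-30897) = -336900888)
1/((-36505 + 18467)*9728) - 13511/P = 1/((-36505 + 18467)*9728) - 13511/(-336900888) = (1/9728)/(-18038) - 13511*(-1/336900888) = -1/18038*1/9728 + 13511/336900888 = -1/175473664 + 13511/336900888 = 10217619713/254815660440576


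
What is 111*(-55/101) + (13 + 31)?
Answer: -1661/101 ≈ -16.446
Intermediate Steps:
111*(-55/101) + (13 + 31) = 111*(-55*1/101) + 44 = 111*(-55/101) + 44 = -6105/101 + 44 = -1661/101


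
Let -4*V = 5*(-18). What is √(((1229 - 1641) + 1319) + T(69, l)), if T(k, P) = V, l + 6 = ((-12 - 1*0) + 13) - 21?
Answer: 13*√22/2 ≈ 30.488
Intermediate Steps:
V = 45/2 (V = -5*(-18)/4 = -¼*(-90) = 45/2 ≈ 22.500)
l = -26 (l = -6 + (((-12 - 1*0) + 13) - 21) = -6 + (((-12 + 0) + 13) - 21) = -6 + ((-12 + 13) - 21) = -6 + (1 - 21) = -6 - 20 = -26)
T(k, P) = 45/2
√(((1229 - 1641) + 1319) + T(69, l)) = √(((1229 - 1641) + 1319) + 45/2) = √((-412 + 1319) + 45/2) = √(907 + 45/2) = √(1859/2) = 13*√22/2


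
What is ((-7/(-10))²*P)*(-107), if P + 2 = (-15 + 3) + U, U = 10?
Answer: 5243/25 ≈ 209.72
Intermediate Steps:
P = -4 (P = -2 + ((-15 + 3) + 10) = -2 + (-12 + 10) = -2 - 2 = -4)
((-7/(-10))²*P)*(-107) = ((-7/(-10))²*(-4))*(-107) = ((-7*(-⅒))²*(-4))*(-107) = ((7/10)²*(-4))*(-107) = ((49/100)*(-4))*(-107) = -49/25*(-107) = 5243/25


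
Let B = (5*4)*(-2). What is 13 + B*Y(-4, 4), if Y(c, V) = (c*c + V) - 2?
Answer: -707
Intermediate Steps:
B = -40 (B = 20*(-2) = -40)
Y(c, V) = -2 + V + c**2 (Y(c, V) = (c**2 + V) - 2 = (V + c**2) - 2 = -2 + V + c**2)
13 + B*Y(-4, 4) = 13 - 40*(-2 + 4 + (-4)**2) = 13 - 40*(-2 + 4 + 16) = 13 - 40*18 = 13 - 720 = -707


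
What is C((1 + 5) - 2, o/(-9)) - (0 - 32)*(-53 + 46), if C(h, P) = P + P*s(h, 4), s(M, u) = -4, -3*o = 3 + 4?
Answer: -2023/9 ≈ -224.78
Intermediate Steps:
o = -7/3 (o = -(3 + 4)/3 = -⅓*7 = -7/3 ≈ -2.3333)
C(h, P) = -3*P (C(h, P) = P + P*(-4) = P - 4*P = -3*P)
C((1 + 5) - 2, o/(-9)) - (0 - 32)*(-53 + 46) = -(-7)/(-9) - (0 - 32)*(-53 + 46) = -(-7)*(-1)/9 - (-32)*(-7) = -3*7/27 - 1*224 = -7/9 - 224 = -2023/9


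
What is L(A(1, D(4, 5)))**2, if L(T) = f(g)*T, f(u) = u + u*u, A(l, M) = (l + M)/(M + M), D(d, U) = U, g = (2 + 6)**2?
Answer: 6230016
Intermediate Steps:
g = 64 (g = 8**2 = 64)
A(l, M) = (M + l)/(2*M) (A(l, M) = (M + l)/((2*M)) = (M + l)*(1/(2*M)) = (M + l)/(2*M))
f(u) = u + u**2
L(T) = 4160*T (L(T) = (64*(1 + 64))*T = (64*65)*T = 4160*T)
L(A(1, D(4, 5)))**2 = (4160*((1/2)*(5 + 1)/5))**2 = (4160*((1/2)*(1/5)*6))**2 = (4160*(3/5))**2 = 2496**2 = 6230016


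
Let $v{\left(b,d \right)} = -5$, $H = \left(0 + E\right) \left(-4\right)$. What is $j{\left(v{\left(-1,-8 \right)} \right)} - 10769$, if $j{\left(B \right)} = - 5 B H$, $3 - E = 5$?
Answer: $-10569$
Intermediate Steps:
$E = -2$ ($E = 3 - 5 = -2$)
$H = 8$ ($H = \left(0 - 2\right) \left(-4\right) = \left(-2\right) \left(-4\right) = 8$)
$j{\left(B \right)} = - 40 B$ ($j{\left(B \right)} = - 5 B 8 = - 40 B$)
$j{\left(v{\left(-1,-8 \right)} \right)} - 10769 = \left(-40\right) \left(-5\right) - 10769 = 200 - 10769 = -10569$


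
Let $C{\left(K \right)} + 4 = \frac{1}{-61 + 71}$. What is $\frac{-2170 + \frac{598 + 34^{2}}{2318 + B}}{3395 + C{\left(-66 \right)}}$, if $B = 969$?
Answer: $- \frac{71310360}{111465457} \approx -0.63975$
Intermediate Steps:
$C{\left(K \right)} = - \frac{39}{10}$ ($C{\left(K \right)} = -4 + \frac{1}{-61 + 71} = -4 + \frac{1}{10} = - \frac{39}{10}$)
$\frac{-2170 + \frac{598 + 34^{2}}{2318 + B}}{3395 + C{\left(-66 \right)}} = \frac{-2170 + \frac{598 + 34^{2}}{2318 + 969}}{3395 - \frac{39}{10}} = \frac{-2170 + \frac{598 + 1156}{3287}}{\frac{33911}{10}} = \left(-2170 + 1754 \cdot \frac{1}{3287}\right) \frac{10}{33911} = \left(-2170 + \frac{1754}{3287}\right) \frac{10}{33911} = \left(- \frac{7131036}{3287}\right) \frac{10}{33911} = - \frac{71310360}{111465457}$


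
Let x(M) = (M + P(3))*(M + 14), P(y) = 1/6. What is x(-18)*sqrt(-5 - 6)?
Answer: 214*I*sqrt(11)/3 ≈ 236.59*I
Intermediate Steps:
P(y) = 1/6
x(M) = (14 + M)*(1/6 + M) (x(M) = (M + 1/6)*(M + 14) = (1/6 + M)*(14 + M) = (14 + M)*(1/6 + M))
x(-18)*sqrt(-5 - 6) = (7/3 + (-18)**2 + (85/6)*(-18))*sqrt(-5 - 6) = (7/3 + 324 - 255)*sqrt(-11) = 214*(I*sqrt(11))/3 = 214*I*sqrt(11)/3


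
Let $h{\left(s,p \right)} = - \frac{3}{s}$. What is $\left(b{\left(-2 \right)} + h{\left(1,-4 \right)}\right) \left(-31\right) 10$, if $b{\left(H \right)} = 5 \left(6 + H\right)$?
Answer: $-5270$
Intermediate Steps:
$b{\left(H \right)} = 30 + 5 H$
$\left(b{\left(-2 \right)} + h{\left(1,-4 \right)}\right) \left(-31\right) 10 = \left(\left(30 + 5 \left(-2\right)\right) - \frac{3}{1}\right) \left(-31\right) 10 = \left(\left(30 - 10\right) - 3\right) \left(-31\right) 10 = \left(20 - 3\right) \left(-31\right) 10 = 17 \left(-31\right) 10 = \left(-527\right) 10 = -5270$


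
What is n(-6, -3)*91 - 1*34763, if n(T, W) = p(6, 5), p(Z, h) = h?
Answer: -34308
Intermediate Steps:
n(T, W) = 5
n(-6, -3)*91 - 1*34763 = 5*91 - 1*34763 = 455 - 34763 = -34308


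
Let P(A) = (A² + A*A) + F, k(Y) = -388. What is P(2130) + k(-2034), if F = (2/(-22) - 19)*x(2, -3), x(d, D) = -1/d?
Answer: 99807637/11 ≈ 9.0734e+6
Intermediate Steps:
F = 105/11 (F = (2/(-22) - 19)*(-1/2) = (2*(-1/22) - 19)*(-1*½) = (-1/11 - 19)*(-½) = -210/11*(-½) = 105/11 ≈ 9.5455)
P(A) = 105/11 + 2*A² (P(A) = (A² + A*A) + 105/11 = (A² + A²) + 105/11 = 2*A² + 105/11 = 105/11 + 2*A²)
P(2130) + k(-2034) = (105/11 + 2*2130²) - 388 = (105/11 + 2*4536900) - 388 = (105/11 + 9073800) - 388 = 99811905/11 - 388 = 99807637/11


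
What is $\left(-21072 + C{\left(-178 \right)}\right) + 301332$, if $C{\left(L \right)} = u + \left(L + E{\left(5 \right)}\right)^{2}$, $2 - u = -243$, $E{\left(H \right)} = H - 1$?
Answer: $310781$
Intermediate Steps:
$E{\left(H \right)} = -1 + H$ ($E{\left(H \right)} = H - 1 = -1 + H$)
$u = 245$ ($u = 2 - -243 = 2 + 243 = 245$)
$C{\left(L \right)} = 245 + \left(4 + L\right)^{2}$ ($C{\left(L \right)} = 245 + \left(L + \left(-1 + 5\right)\right)^{2} = 245 + \left(L + 4\right)^{2} = 245 + \left(4 + L\right)^{2}$)
$\left(-21072 + C{\left(-178 \right)}\right) + 301332 = \left(-21072 + \left(245 + \left(4 - 178\right)^{2}\right)\right) + 301332 = \left(-21072 + \left(245 + \left(-174\right)^{2}\right)\right) + 301332 = \left(-21072 + \left(245 + 30276\right)\right) + 301332 = \left(-21072 + 30521\right) + 301332 = 9449 + 301332 = 310781$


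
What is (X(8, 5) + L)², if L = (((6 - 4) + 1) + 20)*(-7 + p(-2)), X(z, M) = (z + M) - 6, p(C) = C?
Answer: 40000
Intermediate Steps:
X(z, M) = -6 + M + z (X(z, M) = (M + z) - 6 = -6 + M + z)
L = -207 (L = (((6 - 4) + 1) + 20)*(-7 - 2) = ((2 + 1) + 20)*(-9) = (3 + 20)*(-9) = 23*(-9) = -207)
(X(8, 5) + L)² = ((-6 + 5 + 8) - 207)² = (7 - 207)² = (-200)² = 40000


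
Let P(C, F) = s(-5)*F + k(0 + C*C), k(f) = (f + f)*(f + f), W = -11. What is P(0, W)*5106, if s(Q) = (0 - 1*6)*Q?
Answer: -1684980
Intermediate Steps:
k(f) = 4*f**2 (k(f) = (2*f)*(2*f) = 4*f**2)
s(Q) = -6*Q (s(Q) = (0 - 6)*Q = -6*Q)
P(C, F) = 4*C**4 + 30*F (P(C, F) = (-6*(-5))*F + 4*(0 + C*C)**2 = 30*F + 4*(0 + C**2)**2 = 30*F + 4*(C**2)**2 = 30*F + 4*C**4 = 4*C**4 + 30*F)
P(0, W)*5106 = (4*0**4 + 30*(-11))*5106 = (4*0 - 330)*5106 = (0 - 330)*5106 = -330*5106 = -1684980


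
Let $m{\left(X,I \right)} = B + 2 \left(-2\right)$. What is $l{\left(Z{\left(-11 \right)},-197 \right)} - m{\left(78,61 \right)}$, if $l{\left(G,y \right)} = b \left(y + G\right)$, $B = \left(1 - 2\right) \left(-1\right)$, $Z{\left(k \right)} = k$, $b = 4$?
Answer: $-829$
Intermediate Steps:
$B = 1$ ($B = \left(-1\right) \left(-1\right) = 1$)
$l{\left(G,y \right)} = 4 G + 4 y$ ($l{\left(G,y \right)} = 4 \left(y + G\right) = 4 \left(G + y\right) = 4 G + 4 y$)
$m{\left(X,I \right)} = -3$ ($m{\left(X,I \right)} = 1 + 2 \left(-2\right) = 1 - 4 = -3$)
$l{\left(Z{\left(-11 \right)},-197 \right)} - m{\left(78,61 \right)} = \left(4 \left(-11\right) + 4 \left(-197\right)\right) - -3 = \left(-44 - 788\right) + 3 = -832 + 3 = -829$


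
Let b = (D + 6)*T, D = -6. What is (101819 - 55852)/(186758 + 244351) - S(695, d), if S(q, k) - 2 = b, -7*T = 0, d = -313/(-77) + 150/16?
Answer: -816251/431109 ≈ -1.8934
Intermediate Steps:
d = 8279/616 (d = -313*(-1/77) + 150*(1/16) = 313/77 + 75/8 = 8279/616 ≈ 13.440)
T = 0 (T = -⅐*0 = 0)
b = 0 (b = (-6 + 6)*0 = 0*0 = 0)
S(q, k) = 2 (S(q, k) = 2 + 0 = 2)
(101819 - 55852)/(186758 + 244351) - S(695, d) = (101819 - 55852)/(186758 + 244351) - 1*2 = 45967/431109 - 2 = -816251/431109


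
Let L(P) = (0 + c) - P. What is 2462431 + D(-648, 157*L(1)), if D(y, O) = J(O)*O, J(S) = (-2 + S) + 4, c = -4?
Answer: 3077086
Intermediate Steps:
L(P) = -4 - P (L(P) = (0 - 4) - P = -4 - P)
J(S) = 2 + S
D(y, O) = O*(2 + O) (D(y, O) = (2 + O)*O = O*(2 + O))
2462431 + D(-648, 157*L(1)) = 2462431 + (157*(-4 - 1*1))*(2 + 157*(-4 - 1*1)) = 2462431 + (157*(-4 - 1))*(2 + 157*(-4 - 1)) = 2462431 + (157*(-5))*(2 + 157*(-5)) = 2462431 - 785*(2 - 785) = 2462431 - 785*(-783) = 2462431 + 614655 = 3077086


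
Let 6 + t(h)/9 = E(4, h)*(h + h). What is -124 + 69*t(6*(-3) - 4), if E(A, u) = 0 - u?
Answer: -604978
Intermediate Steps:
E(A, u) = -u
t(h) = -54 - 18*h² (t(h) = -54 + 9*((-h)*(h + h)) = -54 + 9*((-h)*(2*h)) = -54 + 9*(-2*h²) = -54 - 18*h²)
-124 + 69*t(6*(-3) - 4) = -124 + 69*(-54 - 18*(6*(-3) - 4)²) = -124 + 69*(-54 - 18*(-18 - 4)²) = -124 + 69*(-54 - 18*(-22)²) = -124 + 69*(-54 - 18*484) = -124 + 69*(-54 - 8712) = -124 + 69*(-8766) = -124 - 604854 = -604978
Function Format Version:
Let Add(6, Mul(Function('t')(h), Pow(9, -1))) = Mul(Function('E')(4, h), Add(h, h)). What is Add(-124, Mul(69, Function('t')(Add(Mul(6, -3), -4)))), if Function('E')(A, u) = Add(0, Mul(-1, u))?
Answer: -604978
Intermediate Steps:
Function('E')(A, u) = Mul(-1, u)
Function('t')(h) = Add(-54, Mul(-18, Pow(h, 2))) (Function('t')(h) = Add(-54, Mul(9, Mul(Mul(-1, h), Add(h, h)))) = Add(-54, Mul(9, Mul(Mul(-1, h), Mul(2, h)))) = Add(-54, Mul(9, Mul(-2, Pow(h, 2)))) = Add(-54, Mul(-18, Pow(h, 2))))
Add(-124, Mul(69, Function('t')(Add(Mul(6, -3), -4)))) = Add(-124, Mul(69, Add(-54, Mul(-18, Pow(Add(Mul(6, -3), -4), 2))))) = Add(-124, Mul(69, Add(-54, Mul(-18, Pow(Add(-18, -4), 2))))) = Add(-124, Mul(69, Add(-54, Mul(-18, Pow(-22, 2))))) = Add(-124, Mul(69, Add(-54, Mul(-18, 484)))) = Add(-124, Mul(69, Add(-54, -8712))) = Add(-124, Mul(69, -8766)) = Add(-124, -604854) = -604978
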